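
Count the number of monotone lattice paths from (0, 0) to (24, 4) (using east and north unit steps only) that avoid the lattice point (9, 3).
Number of paths = 16955

Total paths from (0, 0) to (24, 4): C(28, 24) = 20475. Paths through (9, 3): (paths (0, 0) → (9, 3)) × (paths (9, 3) → (24, 4)) = C(12, 9) · C(16, 15) = 220 · 16 = 3520. Avoidance count = 20475 − 3520 = 16955.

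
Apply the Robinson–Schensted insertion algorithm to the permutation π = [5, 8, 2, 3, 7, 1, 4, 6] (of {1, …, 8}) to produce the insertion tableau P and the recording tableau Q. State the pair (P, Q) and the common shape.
P = [1, 3, 4, 6] / [2, 7] / [5, 8];  Q = [1, 2, 5, 8] / [3, 4] / [6, 7];  common shape = (4, 2, 2)

Row-insert the values π_1, π_2, … into P one at a time, bumping the leftmost entry strictly greater than the inserted value down to the next row. The recording tableau Q records, in position (i, j), the step at which that cell was added to P.
  Insert 5 (step 1): P = [5];  Q = [1]
  Insert 8 (step 2): P = [5, 8];  Q = [1, 2]
  Insert 2 (step 3): P = [2, 8] / [5];  Q = [1, 2] / [3]
  Insert 3 (step 4): P = [2, 3] / [5, 8];  Q = [1, 2] / [3, 4]
  Insert 7 (step 5): P = [2, 3, 7] / [5, 8];  Q = [1, 2, 5] / [3, 4]
  Insert 1 (step 6): P = [1, 3, 7] / [2, 8] / [5];  Q = [1, 2, 5] / [3, 4] / [6]
  Insert 4 (step 7): P = [1, 3, 4] / [2, 7] / [5, 8];  Q = [1, 2, 5] / [3, 4] / [6, 7]
  Insert 6 (step 8): P = [1, 3, 4, 6] / [2, 7] / [5, 8];  Q = [1, 2, 5, 8] / [3, 4] / [6, 7]
Final shape: (4, 2, 2).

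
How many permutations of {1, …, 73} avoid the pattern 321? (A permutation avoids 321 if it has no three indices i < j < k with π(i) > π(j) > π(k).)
C_73 = 79463489365077377841208237632349268884500

These 321-avoiding permutations are counted by the Catalan number C_n = (1/(n + 1)) · C(2n, n). For n = 73: C_73 = (1/74) · C(146, 73) = 5880298213015725960249409584793845897453000/74 = 79463489365077377841208237632349268884500.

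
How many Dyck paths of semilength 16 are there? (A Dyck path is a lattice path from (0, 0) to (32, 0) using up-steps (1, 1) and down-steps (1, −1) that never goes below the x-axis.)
C_16 = 35357670

These Dyck paths are counted by the Catalan number C_n = (1/(n + 1)) · C(2n, n). For n = 16: C_16 = (1/17) · C(32, 16) = 601080390/17 = 35357670.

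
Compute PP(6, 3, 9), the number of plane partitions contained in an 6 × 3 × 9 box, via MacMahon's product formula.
PP(6, 3, 9) = 2530768240

Evaluate the triple product over i = 1..6, j = 1..3, k = 1..9. The factors are (2/1) · (3/2) · (4/3) · (5/4) · (6/5) · (7/6) · (8/7) · (9/8) · … (162 factors total). The numerators and denominators telescope so the product is an integer; carrying out the multiplication exactly gives PP(6, 3, 9) = 2530768240.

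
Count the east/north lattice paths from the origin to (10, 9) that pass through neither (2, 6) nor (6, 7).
Number of paths = 64118

Inclusion–exclusion. Total paths: C(19, 10) = 92378. Through P₁: C(8, 2)·C(11, 8) = 4620. Through P₂: C(13, 6)·C(6, 4) = 25740. Since P₁ is strictly southwest of P₂, a monotone path through both must visit P₁ then P₂; paths through both = C(8, 2)·C(5, 4)·C(6, 4) = 2100. Avoid both = 92378 − 4620 − 25740 + 2100 = 64118.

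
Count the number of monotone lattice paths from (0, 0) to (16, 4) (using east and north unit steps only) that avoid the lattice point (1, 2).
Number of paths = 4437

Total paths from (0, 0) to (16, 4): C(20, 16) = 4845. Paths through (1, 2): (paths (0, 0) → (1, 2)) × (paths (1, 2) → (16, 4)) = C(3, 1) · C(17, 15) = 3 · 136 = 408. Avoidance count = 4845 − 408 = 4437.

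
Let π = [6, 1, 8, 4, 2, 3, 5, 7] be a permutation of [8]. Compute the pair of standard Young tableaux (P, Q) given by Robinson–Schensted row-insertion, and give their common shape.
P = [1, 2, 3, 5, 7] / [4, 8] / [6];  Q = [1, 3, 6, 7, 8] / [2, 4] / [5];  common shape = (5, 2, 1)

Row-insert the values π_1, π_2, … into P one at a time, bumping the leftmost entry strictly greater than the inserted value down to the next row. The recording tableau Q records, in position (i, j), the step at which that cell was added to P.
  Insert 6 (step 1): P = [6];  Q = [1]
  Insert 1 (step 2): P = [1] / [6];  Q = [1] / [2]
  Insert 8 (step 3): P = [1, 8] / [6];  Q = [1, 3] / [2]
  Insert 4 (step 4): P = [1, 4] / [6, 8];  Q = [1, 3] / [2, 4]
  Insert 2 (step 5): P = [1, 2] / [4, 8] / [6];  Q = [1, 3] / [2, 4] / [5]
  Insert 3 (step 6): P = [1, 2, 3] / [4, 8] / [6];  Q = [1, 3, 6] / [2, 4] / [5]
  Insert 5 (step 7): P = [1, 2, 3, 5] / [4, 8] / [6];  Q = [1, 3, 6, 7] / [2, 4] / [5]
  Insert 7 (step 8): P = [1, 2, 3, 5, 7] / [4, 8] / [6];  Q = [1, 3, 6, 7, 8] / [2, 4] / [5]
Final shape: (5, 2, 1).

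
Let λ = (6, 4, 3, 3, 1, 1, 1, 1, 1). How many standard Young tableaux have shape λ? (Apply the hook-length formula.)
# SYT of shape (6, 4, 3, 3, 1, 1, 1, 1, 1) = 357124950

Hook-length formula: f^λ = n! / Π hook(c), product over all cells c of the Young diagram. For λ = (6, 4, 3, 3, 1, 1, 1, 1, 1), n = 21 boxes. Hook lengths by row (left-to-right, top-to-bottom): [14, 8, 7, 4, 2, 1]; [11, 5, 4, 1]; [9, 3, 2]; [8, 2, 1]; [5]; [4]; [3]; [2]; [1]. Product of hooks = 143061811200. So f^λ = 21! / 143061811200 = 51090942171709440000 / 143061811200 = 357124950.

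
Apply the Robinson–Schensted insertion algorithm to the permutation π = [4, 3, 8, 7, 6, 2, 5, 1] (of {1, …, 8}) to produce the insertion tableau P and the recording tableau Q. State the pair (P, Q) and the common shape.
P = [1, 5] / [2, 6] / [3, 7] / [4] / [8];  Q = [1, 3] / [2, 4] / [5, 7] / [6] / [8];  common shape = (2, 2, 2, 1, 1)

Row-insert the values π_1, π_2, … into P one at a time, bumping the leftmost entry strictly greater than the inserted value down to the next row. The recording tableau Q records, in position (i, j), the step at which that cell was added to P.
  Insert 4 (step 1): P = [4];  Q = [1]
  Insert 3 (step 2): P = [3] / [4];  Q = [1] / [2]
  Insert 8 (step 3): P = [3, 8] / [4];  Q = [1, 3] / [2]
  Insert 7 (step 4): P = [3, 7] / [4, 8];  Q = [1, 3] / [2, 4]
  Insert 6 (step 5): P = [3, 6] / [4, 7] / [8];  Q = [1, 3] / [2, 4] / [5]
  Insert 2 (step 6): P = [2, 6] / [3, 7] / [4] / [8];  Q = [1, 3] / [2, 4] / [5] / [6]
  Insert 5 (step 7): P = [2, 5] / [3, 6] / [4, 7] / [8];  Q = [1, 3] / [2, 4] / [5, 7] / [6]
  Insert 1 (step 8): P = [1, 5] / [2, 6] / [3, 7] / [4] / [8];  Q = [1, 3] / [2, 4] / [5, 7] / [6] / [8]
Final shape: (2, 2, 2, 1, 1).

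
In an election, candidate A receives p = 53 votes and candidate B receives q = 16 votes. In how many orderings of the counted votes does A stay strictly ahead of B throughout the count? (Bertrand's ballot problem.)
Strict-lead orderings = 1025925379069932

Total orderings of the 69 votes with 53 for A: C(69, 53) = 1913212193400684. By the Bertrand ballot formula (Cycle Lemma / reflection principle), the number of orderings in which A is strictly ahead of B throughout is (p − q)/(p + q) · C(p + q, p) = (53 − 16)/(53 + 16) · 1913212193400684 = 1025925379069932.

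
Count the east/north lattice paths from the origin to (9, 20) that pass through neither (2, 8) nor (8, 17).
Number of paths = 4322145

Inclusion–exclusion. Total paths: C(29, 9) = 10015005. Through P₁: C(10, 2)·C(19, 7) = 2267460. Through P₂: C(25, 8)·C(4, 1) = 4326300. Since P₁ is strictly southwest of P₂, a monotone path through both must visit P₁ then P₂; paths through both = C(10, 2)·C(15, 6)·C(4, 1) = 900900. Avoid both = 10015005 − 2267460 − 4326300 + 900900 = 4322145.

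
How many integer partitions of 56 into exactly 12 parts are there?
p(56, 12 parts) = 42333

Partitions of n into exactly k parts are in bijection with partitions of n − k into at most k parts (subtract 1 from each part). So p(56, exactly 12) = p(44, parts ≤ 12). Computing via the recurrence p(m, j) = p(m, j−1) + p(m−j, j) gives 42333.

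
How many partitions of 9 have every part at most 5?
p(9, parts ≤ 5) = 23

Partitions of 9 with all parts ≤ 5: 5+4, 5+3+1, 5+2+2, 5+2+1+1, 5+1+1+1+1, 4+4+1, 4+3+2, 4+3+1+1, 4+2+2+1, 4+2+1+1+1, 4+1+1+1+1+1, 3+3+3, 3+3+2+1, 3+3+1+1+1, 3+2+2+2, 3+2+2+1+1, 3+2+1+1+1+1, 3+1+1+1+1+1+1, 2+2+2+2+1, 2+2+2+1+1+1, 2+2+1+1+1+1+1, 2+1+1+1+1+1+1+1, 1+1+1+1+1+1+1+1+1. Count = 23.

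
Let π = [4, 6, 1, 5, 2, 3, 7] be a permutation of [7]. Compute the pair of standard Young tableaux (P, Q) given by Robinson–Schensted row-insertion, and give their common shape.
P = [1, 2, 3, 7] / [4, 5] / [6];  Q = [1, 2, 6, 7] / [3, 4] / [5];  common shape = (4, 2, 1)

Row-insert the values π_1, π_2, … into P one at a time, bumping the leftmost entry strictly greater than the inserted value down to the next row. The recording tableau Q records, in position (i, j), the step at which that cell was added to P.
  Insert 4 (step 1): P = [4];  Q = [1]
  Insert 6 (step 2): P = [4, 6];  Q = [1, 2]
  Insert 1 (step 3): P = [1, 6] / [4];  Q = [1, 2] / [3]
  Insert 5 (step 4): P = [1, 5] / [4, 6];  Q = [1, 2] / [3, 4]
  Insert 2 (step 5): P = [1, 2] / [4, 5] / [6];  Q = [1, 2] / [3, 4] / [5]
  Insert 3 (step 6): P = [1, 2, 3] / [4, 5] / [6];  Q = [1, 2, 6] / [3, 4] / [5]
  Insert 7 (step 7): P = [1, 2, 3, 7] / [4, 5] / [6];  Q = [1, 2, 6, 7] / [3, 4] / [5]
Final shape: (4, 2, 1).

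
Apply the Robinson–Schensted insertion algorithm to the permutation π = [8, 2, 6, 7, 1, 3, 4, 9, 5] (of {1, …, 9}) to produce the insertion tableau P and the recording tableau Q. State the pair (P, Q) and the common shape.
P = [1, 3, 4, 5] / [2, 6, 7, 9] / [8];  Q = [1, 3, 4, 8] / [2, 6, 7, 9] / [5];  common shape = (4, 4, 1)

Row-insert the values π_1, π_2, … into P one at a time, bumping the leftmost entry strictly greater than the inserted value down to the next row. The recording tableau Q records, in position (i, j), the step at which that cell was added to P.
  Insert 8 (step 1): P = [8];  Q = [1]
  Insert 2 (step 2): P = [2] / [8];  Q = [1] / [2]
  Insert 6 (step 3): P = [2, 6] / [8];  Q = [1, 3] / [2]
  Insert 7 (step 4): P = [2, 6, 7] / [8];  Q = [1, 3, 4] / [2]
  Insert 1 (step 5): P = [1, 6, 7] / [2] / [8];  Q = [1, 3, 4] / [2] / [5]
  Insert 3 (step 6): P = [1, 3, 7] / [2, 6] / [8];  Q = [1, 3, 4] / [2, 6] / [5]
  Insert 4 (step 7): P = [1, 3, 4] / [2, 6, 7] / [8];  Q = [1, 3, 4] / [2, 6, 7] / [5]
  Insert 9 (step 8): P = [1, 3, 4, 9] / [2, 6, 7] / [8];  Q = [1, 3, 4, 8] / [2, 6, 7] / [5]
  Insert 5 (step 9): P = [1, 3, 4, 5] / [2, 6, 7, 9] / [8];  Q = [1, 3, 4, 8] / [2, 6, 7, 9] / [5]
Final shape: (4, 4, 1).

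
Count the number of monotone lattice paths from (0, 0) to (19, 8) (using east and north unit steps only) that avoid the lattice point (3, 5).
Number of paths = 2165811

Total paths from (0, 0) to (19, 8): C(27, 19) = 2220075. Paths through (3, 5): (paths (0, 0) → (3, 5)) × (paths (3, 5) → (19, 8)) = C(8, 3) · C(19, 16) = 56 · 969 = 54264. Avoidance count = 2220075 − 54264 = 2165811.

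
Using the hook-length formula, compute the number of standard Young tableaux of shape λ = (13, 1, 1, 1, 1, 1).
# SYT of shape (13, 1, 1, 1, 1, 1) = 6188

Hook-length formula: f^λ = n! / Π hook(c), product over all cells c of the Young diagram. For λ = (13, 1, 1, 1, 1, 1), n = 18 boxes. Hook lengths by row (left-to-right, top-to-bottom): [18, 12, 11, 10, 9, 8, 7, 6, 5, 4, 3, 2, 1]; [5]; [4]; [3]; [2]; [1]. Product of hooks = 1034643456000. So f^λ = 18! / 1034643456000 = 6402373705728000 / 1034643456000 = 6188.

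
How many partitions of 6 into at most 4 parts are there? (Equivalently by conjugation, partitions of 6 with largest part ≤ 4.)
p(6, parts ≤ 4) = 9

Partitions of 6 with all parts ≤ 4: 4+2, 4+1+1, 3+3, 3+2+1, 3+1+1+1, 2+2+2, 2+2+1+1, 2+1+1+1+1, 1+1+1+1+1+1. Count = 9.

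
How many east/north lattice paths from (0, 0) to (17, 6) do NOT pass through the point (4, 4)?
Number of paths = 93597

Total paths from (0, 0) to (17, 6): C(23, 17) = 100947. Paths through (4, 4): (paths (0, 0) → (4, 4)) × (paths (4, 4) → (17, 6)) = C(8, 4) · C(15, 13) = 70 · 105 = 7350. Avoidance count = 100947 − 7350 = 93597.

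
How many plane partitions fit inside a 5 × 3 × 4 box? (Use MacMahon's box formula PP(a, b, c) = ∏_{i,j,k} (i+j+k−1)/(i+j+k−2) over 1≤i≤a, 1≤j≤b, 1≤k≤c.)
PP(5, 3, 4) = 116424

Evaluate the triple product over i = 1..5, j = 1..3, k = 1..4. The factors are (2/1) · (3/2) · (4/3) · (5/4) · (3/2) · (4/3) · (5/4) · (6/5) · … (60 factors total). The numerators and denominators telescope so the product is an integer; carrying out the multiplication exactly gives PP(5, 3, 4) = 116424.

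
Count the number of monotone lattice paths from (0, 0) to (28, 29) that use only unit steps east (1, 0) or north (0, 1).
Number of paths = 15033633249770520

A monotone lattice path from (0, 0) to (28, 29) consists of 28 east steps and 29 north steps in some order, so it is determined by which 28 of the 57 steps are east. The count is C(57, 28) = 15033633249770520.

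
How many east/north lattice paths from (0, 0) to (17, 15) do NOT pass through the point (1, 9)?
Number of paths = 564976590

Total paths from (0, 0) to (17, 15): C(32, 17) = 565722720. Paths through (1, 9): (paths (0, 0) → (1, 9)) × (paths (1, 9) → (17, 15)) = C(10, 1) · C(22, 16) = 10 · 74613 = 746130. Avoidance count = 565722720 − 746130 = 564976590.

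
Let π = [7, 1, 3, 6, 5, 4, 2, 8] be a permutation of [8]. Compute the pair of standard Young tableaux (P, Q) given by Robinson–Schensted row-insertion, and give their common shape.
P = [1, 2, 4, 8] / [3] / [5] / [6] / [7];  Q = [1, 3, 4, 8] / [2] / [5] / [6] / [7];  common shape = (4, 1, 1, 1, 1)

Row-insert the values π_1, π_2, … into P one at a time, bumping the leftmost entry strictly greater than the inserted value down to the next row. The recording tableau Q records, in position (i, j), the step at which that cell was added to P.
  Insert 7 (step 1): P = [7];  Q = [1]
  Insert 1 (step 2): P = [1] / [7];  Q = [1] / [2]
  Insert 3 (step 3): P = [1, 3] / [7];  Q = [1, 3] / [2]
  Insert 6 (step 4): P = [1, 3, 6] / [7];  Q = [1, 3, 4] / [2]
  Insert 5 (step 5): P = [1, 3, 5] / [6] / [7];  Q = [1, 3, 4] / [2] / [5]
  Insert 4 (step 6): P = [1, 3, 4] / [5] / [6] / [7];  Q = [1, 3, 4] / [2] / [5] / [6]
  Insert 2 (step 7): P = [1, 2, 4] / [3] / [5] / [6] / [7];  Q = [1, 3, 4] / [2] / [5] / [6] / [7]
  Insert 8 (step 8): P = [1, 2, 4, 8] / [3] / [5] / [6] / [7];  Q = [1, 3, 4, 8] / [2] / [5] / [6] / [7]
Final shape: (4, 1, 1, 1, 1).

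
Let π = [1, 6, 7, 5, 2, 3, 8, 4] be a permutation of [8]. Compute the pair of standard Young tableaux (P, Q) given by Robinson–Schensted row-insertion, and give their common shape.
P = [1, 2, 3, 4] / [5, 7, 8] / [6];  Q = [1, 2, 3, 7] / [4, 6, 8] / [5];  common shape = (4, 3, 1)

Row-insert the values π_1, π_2, … into P one at a time, bumping the leftmost entry strictly greater than the inserted value down to the next row. The recording tableau Q records, in position (i, j), the step at which that cell was added to P.
  Insert 1 (step 1): P = [1];  Q = [1]
  Insert 6 (step 2): P = [1, 6];  Q = [1, 2]
  Insert 7 (step 3): P = [1, 6, 7];  Q = [1, 2, 3]
  Insert 5 (step 4): P = [1, 5, 7] / [6];  Q = [1, 2, 3] / [4]
  Insert 2 (step 5): P = [1, 2, 7] / [5] / [6];  Q = [1, 2, 3] / [4] / [5]
  Insert 3 (step 6): P = [1, 2, 3] / [5, 7] / [6];  Q = [1, 2, 3] / [4, 6] / [5]
  Insert 8 (step 7): P = [1, 2, 3, 8] / [5, 7] / [6];  Q = [1, 2, 3, 7] / [4, 6] / [5]
  Insert 4 (step 8): P = [1, 2, 3, 4] / [5, 7, 8] / [6];  Q = [1, 2, 3, 7] / [4, 6, 8] / [5]
Final shape: (4, 3, 1).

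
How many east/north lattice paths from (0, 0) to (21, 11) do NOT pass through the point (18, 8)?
Number of paths = 97778980

Total paths from (0, 0) to (21, 11): C(32, 21) = 129024480. Paths through (18, 8): (paths (0, 0) → (18, 8)) × (paths (18, 8) → (21, 11)) = C(26, 18) · C(6, 3) = 1562275 · 20 = 31245500. Avoidance count = 129024480 − 31245500 = 97778980.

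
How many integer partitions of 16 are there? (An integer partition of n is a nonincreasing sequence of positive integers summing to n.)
p(16) = 231

Compute p(n) via the recurrence p(n, m) = p(n, m−1) + p(n−m, m), where p(n, m) counts partitions of n with all parts ≤ m and p(n) = p(n, n). The base cases are p(0, m) = 1 and p(n, 0) = 0 for n > 0. Filling the table yields p(16) = 231. (Euler's pentagonal recurrence is an alternative.)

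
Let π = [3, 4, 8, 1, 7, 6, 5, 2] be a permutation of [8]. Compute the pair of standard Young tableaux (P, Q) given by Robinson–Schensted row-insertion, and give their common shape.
P = [1, 2, 5] / [3, 4] / [6] / [7] / [8];  Q = [1, 2, 3] / [4, 5] / [6] / [7] / [8];  common shape = (3, 2, 1, 1, 1)

Row-insert the values π_1, π_2, … into P one at a time, bumping the leftmost entry strictly greater than the inserted value down to the next row. The recording tableau Q records, in position (i, j), the step at which that cell was added to P.
  Insert 3 (step 1): P = [3];  Q = [1]
  Insert 4 (step 2): P = [3, 4];  Q = [1, 2]
  Insert 8 (step 3): P = [3, 4, 8];  Q = [1, 2, 3]
  Insert 1 (step 4): P = [1, 4, 8] / [3];  Q = [1, 2, 3] / [4]
  Insert 7 (step 5): P = [1, 4, 7] / [3, 8];  Q = [1, 2, 3] / [4, 5]
  Insert 6 (step 6): P = [1, 4, 6] / [3, 7] / [8];  Q = [1, 2, 3] / [4, 5] / [6]
  Insert 5 (step 7): P = [1, 4, 5] / [3, 6] / [7] / [8];  Q = [1, 2, 3] / [4, 5] / [6] / [7]
  Insert 2 (step 8): P = [1, 2, 5] / [3, 4] / [6] / [7] / [8];  Q = [1, 2, 3] / [4, 5] / [6] / [7] / [8]
Final shape: (3, 2, 1, 1, 1).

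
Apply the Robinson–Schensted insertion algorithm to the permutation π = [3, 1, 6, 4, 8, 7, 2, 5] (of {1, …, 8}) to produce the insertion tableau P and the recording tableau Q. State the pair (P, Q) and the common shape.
P = [1, 2, 5] / [3, 4, 7] / [6, 8];  Q = [1, 3, 5] / [2, 4, 6] / [7, 8];  common shape = (3, 3, 2)

Row-insert the values π_1, π_2, … into P one at a time, bumping the leftmost entry strictly greater than the inserted value down to the next row. The recording tableau Q records, in position (i, j), the step at which that cell was added to P.
  Insert 3 (step 1): P = [3];  Q = [1]
  Insert 1 (step 2): P = [1] / [3];  Q = [1] / [2]
  Insert 6 (step 3): P = [1, 6] / [3];  Q = [1, 3] / [2]
  Insert 4 (step 4): P = [1, 4] / [3, 6];  Q = [1, 3] / [2, 4]
  Insert 8 (step 5): P = [1, 4, 8] / [3, 6];  Q = [1, 3, 5] / [2, 4]
  Insert 7 (step 6): P = [1, 4, 7] / [3, 6, 8];  Q = [1, 3, 5] / [2, 4, 6]
  Insert 2 (step 7): P = [1, 2, 7] / [3, 4, 8] / [6];  Q = [1, 3, 5] / [2, 4, 6] / [7]
  Insert 5 (step 8): P = [1, 2, 5] / [3, 4, 7] / [6, 8];  Q = [1, 3, 5] / [2, 4, 6] / [7, 8]
Final shape: (3, 3, 2).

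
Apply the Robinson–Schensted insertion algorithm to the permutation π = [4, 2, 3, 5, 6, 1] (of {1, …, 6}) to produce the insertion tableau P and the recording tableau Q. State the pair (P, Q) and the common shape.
P = [1, 3, 5, 6] / [2] / [4];  Q = [1, 3, 4, 5] / [2] / [6];  common shape = (4, 1, 1)

Row-insert the values π_1, π_2, … into P one at a time, bumping the leftmost entry strictly greater than the inserted value down to the next row. The recording tableau Q records, in position (i, j), the step at which that cell was added to P.
  Insert 4 (step 1): P = [4];  Q = [1]
  Insert 2 (step 2): P = [2] / [4];  Q = [1] / [2]
  Insert 3 (step 3): P = [2, 3] / [4];  Q = [1, 3] / [2]
  Insert 5 (step 4): P = [2, 3, 5] / [4];  Q = [1, 3, 4] / [2]
  Insert 6 (step 5): P = [2, 3, 5, 6] / [4];  Q = [1, 3, 4, 5] / [2]
  Insert 1 (step 6): P = [1, 3, 5, 6] / [2] / [4];  Q = [1, 3, 4, 5] / [2] / [6]
Final shape: (4, 1, 1).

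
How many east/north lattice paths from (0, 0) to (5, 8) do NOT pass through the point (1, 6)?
Number of paths = 1182

Total paths from (0, 0) to (5, 8): C(13, 5) = 1287. Paths through (1, 6): (paths (0, 0) → (1, 6)) × (paths (1, 6) → (5, 8)) = C(7, 1) · C(6, 4) = 7 · 15 = 105. Avoidance count = 1287 − 105 = 1182.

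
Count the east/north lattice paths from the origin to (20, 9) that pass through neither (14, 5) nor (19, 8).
Number of paths = 4435311

Inclusion–exclusion. Total paths: C(29, 20) = 10015005. Through P₁: C(19, 14)·C(10, 6) = 2441880. Through P₂: C(27, 19)·C(2, 1) = 4440150. Since P₁ is strictly southwest of P₂, a monotone path through both must visit P₁ then P₂; paths through both = C(19, 14)·C(8, 5)·C(2, 1) = 1302336. Avoid both = 10015005 − 2441880 − 4440150 + 1302336 = 4435311.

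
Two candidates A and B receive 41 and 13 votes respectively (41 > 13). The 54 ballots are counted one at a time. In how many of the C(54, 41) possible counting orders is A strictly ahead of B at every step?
Strict-lead orderings = 574609830760

Total orderings of the 54 votes with 41 for A: C(54, 41) = 1108176102180. By the Bertrand ballot formula (Cycle Lemma / reflection principle), the number of orderings in which A is strictly ahead of B throughout is (p − q)/(p + q) · C(p + q, p) = (41 − 13)/(41 + 13) · 1108176102180 = 574609830760.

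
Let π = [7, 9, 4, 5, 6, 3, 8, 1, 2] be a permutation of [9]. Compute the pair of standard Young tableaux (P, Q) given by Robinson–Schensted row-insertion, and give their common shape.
P = [1, 2, 6, 8] / [3, 5] / [4, 9] / [7];  Q = [1, 2, 5, 7] / [3, 4] / [6, 9] / [8];  common shape = (4, 2, 2, 1)

Row-insert the values π_1, π_2, … into P one at a time, bumping the leftmost entry strictly greater than the inserted value down to the next row. The recording tableau Q records, in position (i, j), the step at which that cell was added to P.
  Insert 7 (step 1): P = [7];  Q = [1]
  Insert 9 (step 2): P = [7, 9];  Q = [1, 2]
  Insert 4 (step 3): P = [4, 9] / [7];  Q = [1, 2] / [3]
  Insert 5 (step 4): P = [4, 5] / [7, 9];  Q = [1, 2] / [3, 4]
  Insert 6 (step 5): P = [4, 5, 6] / [7, 9];  Q = [1, 2, 5] / [3, 4]
  Insert 3 (step 6): P = [3, 5, 6] / [4, 9] / [7];  Q = [1, 2, 5] / [3, 4] / [6]
  Insert 8 (step 7): P = [3, 5, 6, 8] / [4, 9] / [7];  Q = [1, 2, 5, 7] / [3, 4] / [6]
  Insert 1 (step 8): P = [1, 5, 6, 8] / [3, 9] / [4] / [7];  Q = [1, 2, 5, 7] / [3, 4] / [6] / [8]
  Insert 2 (step 9): P = [1, 2, 6, 8] / [3, 5] / [4, 9] / [7];  Q = [1, 2, 5, 7] / [3, 4] / [6, 9] / [8]
Final shape: (4, 2, 2, 1).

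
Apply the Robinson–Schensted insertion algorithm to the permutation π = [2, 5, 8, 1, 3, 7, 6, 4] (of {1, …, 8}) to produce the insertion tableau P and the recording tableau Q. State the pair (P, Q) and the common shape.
P = [1, 3, 4] / [2, 5, 6] / [7] / [8];  Q = [1, 2, 3] / [4, 5, 6] / [7] / [8];  common shape = (3, 3, 1, 1)

Row-insert the values π_1, π_2, … into P one at a time, bumping the leftmost entry strictly greater than the inserted value down to the next row. The recording tableau Q records, in position (i, j), the step at which that cell was added to P.
  Insert 2 (step 1): P = [2];  Q = [1]
  Insert 5 (step 2): P = [2, 5];  Q = [1, 2]
  Insert 8 (step 3): P = [2, 5, 8];  Q = [1, 2, 3]
  Insert 1 (step 4): P = [1, 5, 8] / [2];  Q = [1, 2, 3] / [4]
  Insert 3 (step 5): P = [1, 3, 8] / [2, 5];  Q = [1, 2, 3] / [4, 5]
  Insert 7 (step 6): P = [1, 3, 7] / [2, 5, 8];  Q = [1, 2, 3] / [4, 5, 6]
  Insert 6 (step 7): P = [1, 3, 6] / [2, 5, 7] / [8];  Q = [1, 2, 3] / [4, 5, 6] / [7]
  Insert 4 (step 8): P = [1, 3, 4] / [2, 5, 6] / [7] / [8];  Q = [1, 2, 3] / [4, 5, 6] / [7] / [8]
Final shape: (3, 3, 1, 1).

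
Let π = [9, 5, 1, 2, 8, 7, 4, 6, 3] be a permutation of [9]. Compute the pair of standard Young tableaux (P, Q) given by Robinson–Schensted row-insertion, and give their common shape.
P = [1, 2, 3, 6] / [4, 7] / [5] / [8] / [9];  Q = [1, 4, 5, 8] / [2, 6] / [3] / [7] / [9];  common shape = (4, 2, 1, 1, 1)

Row-insert the values π_1, π_2, … into P one at a time, bumping the leftmost entry strictly greater than the inserted value down to the next row. The recording tableau Q records, in position (i, j), the step at which that cell was added to P.
  Insert 9 (step 1): P = [9];  Q = [1]
  Insert 5 (step 2): P = [5] / [9];  Q = [1] / [2]
  Insert 1 (step 3): P = [1] / [5] / [9];  Q = [1] / [2] / [3]
  Insert 2 (step 4): P = [1, 2] / [5] / [9];  Q = [1, 4] / [2] / [3]
  Insert 8 (step 5): P = [1, 2, 8] / [5] / [9];  Q = [1, 4, 5] / [2] / [3]
  Insert 7 (step 6): P = [1, 2, 7] / [5, 8] / [9];  Q = [1, 4, 5] / [2, 6] / [3]
  Insert 4 (step 7): P = [1, 2, 4] / [5, 7] / [8] / [9];  Q = [1, 4, 5] / [2, 6] / [3] / [7]
  Insert 6 (step 8): P = [1, 2, 4, 6] / [5, 7] / [8] / [9];  Q = [1, 4, 5, 8] / [2, 6] / [3] / [7]
  Insert 3 (step 9): P = [1, 2, 3, 6] / [4, 7] / [5] / [8] / [9];  Q = [1, 4, 5, 8] / [2, 6] / [3] / [7] / [9]
Final shape: (4, 2, 1, 1, 1).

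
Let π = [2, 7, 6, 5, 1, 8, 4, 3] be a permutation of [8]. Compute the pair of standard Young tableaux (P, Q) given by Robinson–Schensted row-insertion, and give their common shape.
P = [1, 3, 8] / [2, 4] / [5] / [6] / [7];  Q = [1, 2, 6] / [3, 7] / [4] / [5] / [8];  common shape = (3, 2, 1, 1, 1)

Row-insert the values π_1, π_2, … into P one at a time, bumping the leftmost entry strictly greater than the inserted value down to the next row. The recording tableau Q records, in position (i, j), the step at which that cell was added to P.
  Insert 2 (step 1): P = [2];  Q = [1]
  Insert 7 (step 2): P = [2, 7];  Q = [1, 2]
  Insert 6 (step 3): P = [2, 6] / [7];  Q = [1, 2] / [3]
  Insert 5 (step 4): P = [2, 5] / [6] / [7];  Q = [1, 2] / [3] / [4]
  Insert 1 (step 5): P = [1, 5] / [2] / [6] / [7];  Q = [1, 2] / [3] / [4] / [5]
  Insert 8 (step 6): P = [1, 5, 8] / [2] / [6] / [7];  Q = [1, 2, 6] / [3] / [4] / [5]
  Insert 4 (step 7): P = [1, 4, 8] / [2, 5] / [6] / [7];  Q = [1, 2, 6] / [3, 7] / [4] / [5]
  Insert 3 (step 8): P = [1, 3, 8] / [2, 4] / [5] / [6] / [7];  Q = [1, 2, 6] / [3, 7] / [4] / [5] / [8]
Final shape: (3, 2, 1, 1, 1).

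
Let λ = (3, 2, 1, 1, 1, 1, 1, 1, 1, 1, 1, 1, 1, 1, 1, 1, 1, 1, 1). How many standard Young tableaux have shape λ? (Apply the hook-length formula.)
# SYT of shape (3, 2, 1, 1, 1, 1, 1, 1, 1, 1, 1, 1, 1, 1, 1, 1, 1, 1, 1) = 2640

Hook-length formula: f^λ = n! / Π hook(c), product over all cells c of the Young diagram. For λ = (3, 2, 1, 1, 1, 1, 1, 1, 1, 1, 1, 1, 1, 1, 1, 1, 1, 1, 1), n = 22 boxes. Hook lengths by row (left-to-right, top-to-bottom): [21, 3, 1]; [19, 1]; [17]; [16]; [15]; [14]; [13]; [12]; [11]; [10]; [9]; [8]; [7]; [6]; [5]; [4]; [3]; [2]; [1]. Product of hooks = 425757851430912000. So f^λ = 22! / 425757851430912000 = 1124000727777607680000 / 425757851430912000 = 2640.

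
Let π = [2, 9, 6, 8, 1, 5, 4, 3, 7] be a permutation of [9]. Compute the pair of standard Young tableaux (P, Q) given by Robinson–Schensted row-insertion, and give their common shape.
P = [1, 3, 7] / [2, 4, 8] / [5] / [6] / [9];  Q = [1, 2, 4] / [3, 6, 9] / [5] / [7] / [8];  common shape = (3, 3, 1, 1, 1)

Row-insert the values π_1, π_2, … into P one at a time, bumping the leftmost entry strictly greater than the inserted value down to the next row. The recording tableau Q records, in position (i, j), the step at which that cell was added to P.
  Insert 2 (step 1): P = [2];  Q = [1]
  Insert 9 (step 2): P = [2, 9];  Q = [1, 2]
  Insert 6 (step 3): P = [2, 6] / [9];  Q = [1, 2] / [3]
  Insert 8 (step 4): P = [2, 6, 8] / [9];  Q = [1, 2, 4] / [3]
  Insert 1 (step 5): P = [1, 6, 8] / [2] / [9];  Q = [1, 2, 4] / [3] / [5]
  Insert 5 (step 6): P = [1, 5, 8] / [2, 6] / [9];  Q = [1, 2, 4] / [3, 6] / [5]
  Insert 4 (step 7): P = [1, 4, 8] / [2, 5] / [6] / [9];  Q = [1, 2, 4] / [3, 6] / [5] / [7]
  Insert 3 (step 8): P = [1, 3, 8] / [2, 4] / [5] / [6] / [9];  Q = [1, 2, 4] / [3, 6] / [5] / [7] / [8]
  Insert 7 (step 9): P = [1, 3, 7] / [2, 4, 8] / [5] / [6] / [9];  Q = [1, 2, 4] / [3, 6, 9] / [5] / [7] / [8]
Final shape: (3, 3, 1, 1, 1).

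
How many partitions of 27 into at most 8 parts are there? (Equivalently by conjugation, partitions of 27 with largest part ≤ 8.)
p(27, parts ≤ 8) = 1527

Use the recurrence p(n, m) = p(n, m−1) + p(n−m, m): either the largest part is < m (count p(n, m−1)) or the largest part is exactly m (remove one copy of m, count p(n−m, m)). With p(0, ·) = 1 this gives p(27, parts ≤ 8) = 1527. (By conjugating Young diagrams, this also counts partitions of 27 into at most 8 parts.)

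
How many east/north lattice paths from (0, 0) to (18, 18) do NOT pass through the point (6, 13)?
Number of paths = 8907242484

Total paths from (0, 0) to (18, 18): C(36, 18) = 9075135300. Paths through (6, 13): (paths (0, 0) → (6, 13)) × (paths (6, 13) → (18, 18)) = C(19, 6) · C(17, 12) = 27132 · 6188 = 167892816. Avoidance count = 9075135300 − 167892816 = 8907242484.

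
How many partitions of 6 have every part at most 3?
p(6, parts ≤ 3) = 7

Partitions of 6 with all parts ≤ 3: 3+3, 3+2+1, 3+1+1+1, 2+2+2, 2+2+1+1, 2+1+1+1+1, 1+1+1+1+1+1. Count = 7.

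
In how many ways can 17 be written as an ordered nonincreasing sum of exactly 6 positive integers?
p(17, 6 parts) = 44

Partitions of n into exactly k parts are in bijection with partitions of n − k into at most k parts (subtract 1 from each part). So p(17, exactly 6) = p(11, parts ≤ 6). Computing via the recurrence p(m, j) = p(m, j−1) + p(m−j, j) gives 44.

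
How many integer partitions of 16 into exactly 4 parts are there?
p(16, 4 parts) = 34

Partitions of n into exactly k parts ↔ partitions of n − k into at most k parts (subtract 1 from each part). For n = 16, k = 4, the partitions are: 13+1+1+1, 12+2+1+1, 11+3+1+1, 11+2+2+1, 10+4+1+1, 10+3+2+1, 10+2+2+2, 9+5+1+1, 9+4+2+1, 9+3+3+1, 9+3+2+2, 8+6+1+1, 8+5+2+1, 8+4+3+1, 8+4+2+2, 8+3+3+2, 7+7+1+1, 7+6+2+1, 7+5+3+1, 7+5+2+2, 7+4+4+1, 7+4+3+2, 7+3+3+3, 6+6+3+1, 6+6+2+2, 6+5+4+1, 6+5+3+2, 6+4+4+2, 6+4+3+3, 5+5+5+1, … (34 total). Count = 34.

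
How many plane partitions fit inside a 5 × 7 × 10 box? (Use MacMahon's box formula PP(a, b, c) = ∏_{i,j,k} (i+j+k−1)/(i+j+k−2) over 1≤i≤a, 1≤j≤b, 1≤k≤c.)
PP(5, 7, 10) = 24648355308799872

Evaluate the triple product over i = 1..5, j = 1..7, k = 1..10. The factors are (2/1) · (3/2) · (4/3) · (5/4) · (6/5) · (7/6) · (8/7) · (9/8) · … (350 factors total). The numerators and denominators telescope so the product is an integer; carrying out the multiplication exactly gives PP(5, 7, 10) = 24648355308799872.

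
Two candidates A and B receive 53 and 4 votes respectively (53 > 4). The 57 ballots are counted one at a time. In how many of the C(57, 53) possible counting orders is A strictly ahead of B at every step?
Strict-lead orderings = 339570

Total orderings of the 57 votes with 53 for A: C(57, 53) = 395010. By the Bertrand ballot formula (Cycle Lemma / reflection principle), the number of orderings in which A is strictly ahead of B throughout is (p − q)/(p + q) · C(p + q, p) = (53 − 4)/(53 + 4) · 395010 = 339570.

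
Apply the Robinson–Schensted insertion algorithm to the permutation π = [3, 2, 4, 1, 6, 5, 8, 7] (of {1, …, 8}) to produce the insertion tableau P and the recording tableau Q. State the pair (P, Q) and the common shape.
P = [1, 4, 5, 7] / [2, 6, 8] / [3];  Q = [1, 3, 5, 7] / [2, 6, 8] / [4];  common shape = (4, 3, 1)

Row-insert the values π_1, π_2, … into P one at a time, bumping the leftmost entry strictly greater than the inserted value down to the next row. The recording tableau Q records, in position (i, j), the step at which that cell was added to P.
  Insert 3 (step 1): P = [3];  Q = [1]
  Insert 2 (step 2): P = [2] / [3];  Q = [1] / [2]
  Insert 4 (step 3): P = [2, 4] / [3];  Q = [1, 3] / [2]
  Insert 1 (step 4): P = [1, 4] / [2] / [3];  Q = [1, 3] / [2] / [4]
  Insert 6 (step 5): P = [1, 4, 6] / [2] / [3];  Q = [1, 3, 5] / [2] / [4]
  Insert 5 (step 6): P = [1, 4, 5] / [2, 6] / [3];  Q = [1, 3, 5] / [2, 6] / [4]
  Insert 8 (step 7): P = [1, 4, 5, 8] / [2, 6] / [3];  Q = [1, 3, 5, 7] / [2, 6] / [4]
  Insert 7 (step 8): P = [1, 4, 5, 7] / [2, 6, 8] / [3];  Q = [1, 3, 5, 7] / [2, 6, 8] / [4]
Final shape: (4, 3, 1).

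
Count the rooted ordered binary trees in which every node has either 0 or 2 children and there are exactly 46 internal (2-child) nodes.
C_46 = 8740328711533173390046320

These full binary trees are counted by the Catalan number C_n = (1/(n + 1)) · C(2n, n). For n = 46: C_46 = (1/47) · C(92, 46) = 410795449442059149332177040/47 = 8740328711533173390046320.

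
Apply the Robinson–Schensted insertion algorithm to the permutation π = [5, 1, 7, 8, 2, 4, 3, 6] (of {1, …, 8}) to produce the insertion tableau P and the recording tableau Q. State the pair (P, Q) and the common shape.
P = [1, 2, 3, 6] / [4, 7, 8] / [5];  Q = [1, 3, 4, 8] / [2, 5, 6] / [7];  common shape = (4, 3, 1)

Row-insert the values π_1, π_2, … into P one at a time, bumping the leftmost entry strictly greater than the inserted value down to the next row. The recording tableau Q records, in position (i, j), the step at which that cell was added to P.
  Insert 5 (step 1): P = [5];  Q = [1]
  Insert 1 (step 2): P = [1] / [5];  Q = [1] / [2]
  Insert 7 (step 3): P = [1, 7] / [5];  Q = [1, 3] / [2]
  Insert 8 (step 4): P = [1, 7, 8] / [5];  Q = [1, 3, 4] / [2]
  Insert 2 (step 5): P = [1, 2, 8] / [5, 7];  Q = [1, 3, 4] / [2, 5]
  Insert 4 (step 6): P = [1, 2, 4] / [5, 7, 8];  Q = [1, 3, 4] / [2, 5, 6]
  Insert 3 (step 7): P = [1, 2, 3] / [4, 7, 8] / [5];  Q = [1, 3, 4] / [2, 5, 6] / [7]
  Insert 6 (step 8): P = [1, 2, 3, 6] / [4, 7, 8] / [5];  Q = [1, 3, 4, 8] / [2, 5, 6] / [7]
Final shape: (4, 3, 1).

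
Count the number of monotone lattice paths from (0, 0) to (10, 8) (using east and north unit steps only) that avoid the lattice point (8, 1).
Number of paths = 43434

Total paths from (0, 0) to (10, 8): C(18, 10) = 43758. Paths through (8, 1): (paths (0, 0) → (8, 1)) × (paths (8, 1) → (10, 8)) = C(9, 8) · C(9, 2) = 9 · 36 = 324. Avoidance count = 43758 − 324 = 43434.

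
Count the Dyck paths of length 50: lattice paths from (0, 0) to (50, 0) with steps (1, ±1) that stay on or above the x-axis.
C_25 = 4861946401452

These Dyck paths are counted by the Catalan number C_n = (1/(n + 1)) · C(2n, n). For n = 25: C_25 = (1/26) · C(50, 25) = 126410606437752/26 = 4861946401452.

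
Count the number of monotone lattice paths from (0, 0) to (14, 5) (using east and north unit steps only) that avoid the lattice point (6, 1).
Number of paths = 8163

Total paths from (0, 0) to (14, 5): C(19, 14) = 11628. Paths through (6, 1): (paths (0, 0) → (6, 1)) × (paths (6, 1) → (14, 5)) = C(7, 6) · C(12, 8) = 7 · 495 = 3465. Avoidance count = 11628 − 3465 = 8163.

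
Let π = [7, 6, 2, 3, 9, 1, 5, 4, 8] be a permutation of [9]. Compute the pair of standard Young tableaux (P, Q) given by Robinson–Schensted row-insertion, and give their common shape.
P = [1, 3, 4, 8] / [2, 5] / [6, 9] / [7];  Q = [1, 4, 5, 9] / [2, 7] / [3, 8] / [6];  common shape = (4, 2, 2, 1)

Row-insert the values π_1, π_2, … into P one at a time, bumping the leftmost entry strictly greater than the inserted value down to the next row. The recording tableau Q records, in position (i, j), the step at which that cell was added to P.
  Insert 7 (step 1): P = [7];  Q = [1]
  Insert 6 (step 2): P = [6] / [7];  Q = [1] / [2]
  Insert 2 (step 3): P = [2] / [6] / [7];  Q = [1] / [2] / [3]
  Insert 3 (step 4): P = [2, 3] / [6] / [7];  Q = [1, 4] / [2] / [3]
  Insert 9 (step 5): P = [2, 3, 9] / [6] / [7];  Q = [1, 4, 5] / [2] / [3]
  Insert 1 (step 6): P = [1, 3, 9] / [2] / [6] / [7];  Q = [1, 4, 5] / [2] / [3] / [6]
  Insert 5 (step 7): P = [1, 3, 5] / [2, 9] / [6] / [7];  Q = [1, 4, 5] / [2, 7] / [3] / [6]
  Insert 4 (step 8): P = [1, 3, 4] / [2, 5] / [6, 9] / [7];  Q = [1, 4, 5] / [2, 7] / [3, 8] / [6]
  Insert 8 (step 9): P = [1, 3, 4, 8] / [2, 5] / [6, 9] / [7];  Q = [1, 4, 5, 9] / [2, 7] / [3, 8] / [6]
Final shape: (4, 2, 2, 1).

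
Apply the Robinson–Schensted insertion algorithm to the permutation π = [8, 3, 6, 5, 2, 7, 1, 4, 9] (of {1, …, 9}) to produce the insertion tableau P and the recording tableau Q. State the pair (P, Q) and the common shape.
P = [1, 4, 7, 9] / [2, 5] / [3] / [6] / [8];  Q = [1, 3, 6, 9] / [2, 8] / [4] / [5] / [7];  common shape = (4, 2, 1, 1, 1)

Row-insert the values π_1, π_2, … into P one at a time, bumping the leftmost entry strictly greater than the inserted value down to the next row. The recording tableau Q records, in position (i, j), the step at which that cell was added to P.
  Insert 8 (step 1): P = [8];  Q = [1]
  Insert 3 (step 2): P = [3] / [8];  Q = [1] / [2]
  Insert 6 (step 3): P = [3, 6] / [8];  Q = [1, 3] / [2]
  Insert 5 (step 4): P = [3, 5] / [6] / [8];  Q = [1, 3] / [2] / [4]
  Insert 2 (step 5): P = [2, 5] / [3] / [6] / [8];  Q = [1, 3] / [2] / [4] / [5]
  Insert 7 (step 6): P = [2, 5, 7] / [3] / [6] / [8];  Q = [1, 3, 6] / [2] / [4] / [5]
  Insert 1 (step 7): P = [1, 5, 7] / [2] / [3] / [6] / [8];  Q = [1, 3, 6] / [2] / [4] / [5] / [7]
  Insert 4 (step 8): P = [1, 4, 7] / [2, 5] / [3] / [6] / [8];  Q = [1, 3, 6] / [2, 8] / [4] / [5] / [7]
  Insert 9 (step 9): P = [1, 4, 7, 9] / [2, 5] / [3] / [6] / [8];  Q = [1, 3, 6, 9] / [2, 8] / [4] / [5] / [7]
Final shape: (4, 2, 1, 1, 1).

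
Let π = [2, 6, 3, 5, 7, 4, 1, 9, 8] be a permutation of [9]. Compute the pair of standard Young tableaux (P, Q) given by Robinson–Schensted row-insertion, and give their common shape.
P = [1, 3, 4, 7, 8] / [2, 9] / [5] / [6];  Q = [1, 2, 4, 5, 8] / [3, 9] / [6] / [7];  common shape = (5, 2, 1, 1)

Row-insert the values π_1, π_2, … into P one at a time, bumping the leftmost entry strictly greater than the inserted value down to the next row. The recording tableau Q records, in position (i, j), the step at which that cell was added to P.
  Insert 2 (step 1): P = [2];  Q = [1]
  Insert 6 (step 2): P = [2, 6];  Q = [1, 2]
  Insert 3 (step 3): P = [2, 3] / [6];  Q = [1, 2] / [3]
  Insert 5 (step 4): P = [2, 3, 5] / [6];  Q = [1, 2, 4] / [3]
  Insert 7 (step 5): P = [2, 3, 5, 7] / [6];  Q = [1, 2, 4, 5] / [3]
  Insert 4 (step 6): P = [2, 3, 4, 7] / [5] / [6];  Q = [1, 2, 4, 5] / [3] / [6]
  Insert 1 (step 7): P = [1, 3, 4, 7] / [2] / [5] / [6];  Q = [1, 2, 4, 5] / [3] / [6] / [7]
  Insert 9 (step 8): P = [1, 3, 4, 7, 9] / [2] / [5] / [6];  Q = [1, 2, 4, 5, 8] / [3] / [6] / [7]
  Insert 8 (step 9): P = [1, 3, 4, 7, 8] / [2, 9] / [5] / [6];  Q = [1, 2, 4, 5, 8] / [3, 9] / [6] / [7]
Final shape: (5, 2, 1, 1).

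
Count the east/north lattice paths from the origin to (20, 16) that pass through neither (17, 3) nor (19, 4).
Number of paths = 7307163055

Inclusion–exclusion. Total paths: C(36, 20) = 7307872110. Through P₁: C(20, 17)·C(16, 3) = 638400. Through P₂: C(23, 19)·C(13, 1) = 115115. Since P₁ is strictly southwest of P₂, a monotone path through both must visit P₁ then P₂; paths through both = C(20, 17)·C(3, 2)·C(13, 1) = 44460. Avoid both = 7307872110 − 638400 − 115115 + 44460 = 7307163055.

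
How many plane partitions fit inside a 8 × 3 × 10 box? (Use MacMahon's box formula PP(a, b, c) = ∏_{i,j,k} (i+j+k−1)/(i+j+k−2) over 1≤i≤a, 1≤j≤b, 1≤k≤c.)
PP(8, 3, 10) = 1028698128744

Evaluate the triple product over i = 1..8, j = 1..3, k = 1..10. The factors are (2/1) · (3/2) · (4/3) · (5/4) · (6/5) · (7/6) · (8/7) · (9/8) · … (240 factors total). The numerators and denominators telescope so the product is an integer; carrying out the multiplication exactly gives PP(8, 3, 10) = 1028698128744.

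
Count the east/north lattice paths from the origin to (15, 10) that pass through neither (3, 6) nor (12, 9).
Number of paths = 2014080

Inclusion–exclusion. Total paths: C(25, 15) = 3268760. Through P₁: C(9, 3)·C(16, 12) = 152880. Through P₂: C(21, 12)·C(4, 3) = 1175720. Since P₁ is strictly southwest of P₂, a monotone path through both must visit P₁ then P₂; paths through both = C(9, 3)·C(12, 9)·C(4, 3) = 73920. Avoid both = 3268760 − 152880 − 1175720 + 73920 = 2014080.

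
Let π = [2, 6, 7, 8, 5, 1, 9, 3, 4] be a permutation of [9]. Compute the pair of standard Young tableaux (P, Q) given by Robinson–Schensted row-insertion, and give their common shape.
P = [1, 3, 4, 8, 9] / [2, 5, 7] / [6];  Q = [1, 2, 3, 4, 7] / [5, 8, 9] / [6];  common shape = (5, 3, 1)

Row-insert the values π_1, π_2, … into P one at a time, bumping the leftmost entry strictly greater than the inserted value down to the next row. The recording tableau Q records, in position (i, j), the step at which that cell was added to P.
  Insert 2 (step 1): P = [2];  Q = [1]
  Insert 6 (step 2): P = [2, 6];  Q = [1, 2]
  Insert 7 (step 3): P = [2, 6, 7];  Q = [1, 2, 3]
  Insert 8 (step 4): P = [2, 6, 7, 8];  Q = [1, 2, 3, 4]
  Insert 5 (step 5): P = [2, 5, 7, 8] / [6];  Q = [1, 2, 3, 4] / [5]
  Insert 1 (step 6): P = [1, 5, 7, 8] / [2] / [6];  Q = [1, 2, 3, 4] / [5] / [6]
  Insert 9 (step 7): P = [1, 5, 7, 8, 9] / [2] / [6];  Q = [1, 2, 3, 4, 7] / [5] / [6]
  Insert 3 (step 8): P = [1, 3, 7, 8, 9] / [2, 5] / [6];  Q = [1, 2, 3, 4, 7] / [5, 8] / [6]
  Insert 4 (step 9): P = [1, 3, 4, 8, 9] / [2, 5, 7] / [6];  Q = [1, 2, 3, 4, 7] / [5, 8, 9] / [6]
Final shape: (5, 3, 1).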